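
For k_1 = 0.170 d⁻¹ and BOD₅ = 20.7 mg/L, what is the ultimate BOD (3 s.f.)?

BOD₅ = L₀(1 − e^(−5k_1)) ⇒ L₀ = BOD₅ / (1 − e^(−5×0.170))
= 20.7 / (1 − 0.4274) = 20.7 / 0.5726 = 36.15 mg/L.

L₀ ≈ 36.2 mg/L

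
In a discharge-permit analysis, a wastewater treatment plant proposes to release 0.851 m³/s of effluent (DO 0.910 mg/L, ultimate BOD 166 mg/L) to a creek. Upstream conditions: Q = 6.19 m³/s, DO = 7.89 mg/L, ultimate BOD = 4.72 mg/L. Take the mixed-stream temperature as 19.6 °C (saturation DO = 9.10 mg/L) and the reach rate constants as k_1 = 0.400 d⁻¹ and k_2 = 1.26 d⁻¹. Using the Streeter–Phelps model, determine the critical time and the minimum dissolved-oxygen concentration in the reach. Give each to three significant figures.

Mixed DO = (6.19×7.89 + 0.851×0.910)/(6.19+0.851) = 49.61/7.041 = 7.046 mg/L.
Mixed L₀ = (6.19×4.72 + 0.851×166)/(7.041) = 170.5/7.041 = 24.21 mg/L.
Initial deficit D₀ = C_s − DO₀ = 9.10 − 7.046 = 2.054 mg/L.
t_c = (1/0.8600) ln[(1.26/0.400)(1 − 2.054×0.8600/(0.400×24.21))] = 1.163 × ln(2.576) = 1.100 d.
D_c = (0.400/1.26) × 24.21 × e^(−0.400×1.100) = 0.3175 × 24.21 × 0.6440 = 4.950 mg/L.
Minimum DO = 9.10 − 4.950 = 4.150 mg/L.

t_c ≈ 1.10 d; minimum DO ≈ 4.15 mg/L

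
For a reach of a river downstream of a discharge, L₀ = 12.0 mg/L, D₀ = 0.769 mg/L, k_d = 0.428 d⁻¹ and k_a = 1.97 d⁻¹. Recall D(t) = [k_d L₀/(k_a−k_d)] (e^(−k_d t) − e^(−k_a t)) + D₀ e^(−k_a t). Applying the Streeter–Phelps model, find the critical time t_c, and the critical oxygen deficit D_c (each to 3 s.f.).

At the critical point dD/dt = 0, so k_d L₀ e^(−k_d t) = k_a D. Substituting D(t) from the Streeter–Phelps equation and solving for t gives
t_c = ln[(k_a/k_d)(1 − D₀(k_a−k_d)/(k_d L₀))] / (k_a−k_d).
Here k_a−k_d = 1.542 d⁻¹ and 1 − D₀(k_a−k_d)/(k_d L₀) = 1 − 0.769×1.542/(0.428×12.0) = 0.7691, so
t_c = ln(4.603 × 0.7691) / 1.542 = 1.264 / 1.542 = 0.8198 d.
L(t_c) = L₀ e^(−k_d t_c) = 12.0 × 0.7041 = 8.449 mg/L, and at the critical point k_a D_c = k_d L, so D_c = (0.428/1.97) × 8.449 = 1.836 mg/L.

t_c ≈ 0.820 d; D_c ≈ 1.84 mg/L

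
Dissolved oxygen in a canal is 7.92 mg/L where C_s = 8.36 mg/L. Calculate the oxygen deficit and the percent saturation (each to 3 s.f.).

D ≈ 0.440 mg/L; 94.7 % saturation

D = C_s − C = 8.36 − 7.92 = 0.440 mg/L.
% saturation = 7.92/8.36 × 100 = 94.7 %.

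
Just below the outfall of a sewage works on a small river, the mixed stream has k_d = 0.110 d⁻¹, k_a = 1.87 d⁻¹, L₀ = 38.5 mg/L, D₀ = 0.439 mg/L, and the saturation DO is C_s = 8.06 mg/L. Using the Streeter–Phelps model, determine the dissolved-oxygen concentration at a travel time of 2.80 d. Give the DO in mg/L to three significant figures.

k_d L₀/(k_a−k_d) = 0.110×38.5/(1.87−0.110) = 4.235/1.760 = 2.406 mg/L.
e^(−k_d t) = e^(−0.110×2.800) = 0.7349; e^(−k_a t) = e^(−1.87×2.800) = 0.005322.
D = 2.406 × (0.7349 − 0.005322) + 0.439 × 0.005322 = 1.756 + 0.002336 = 1.758 mg/L.
DO = C_s − D = 8.06 − 1.758 = 6.302 mg/L.

DO ≈ 6.30 mg/L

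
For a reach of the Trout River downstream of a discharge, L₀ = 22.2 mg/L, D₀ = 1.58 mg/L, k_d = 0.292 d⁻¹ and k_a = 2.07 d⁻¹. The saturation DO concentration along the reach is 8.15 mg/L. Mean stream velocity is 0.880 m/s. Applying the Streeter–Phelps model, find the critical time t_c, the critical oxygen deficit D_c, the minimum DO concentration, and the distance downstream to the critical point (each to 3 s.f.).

With k_a/k_d = 7.089 and 1 − D₀(k_a−k_d)/(k_d L₀) = 0.5666,
t_c = ln(7.089 × 0.5666) / (2.07 − 0.292) = ln(4.017) / 1.778 = 1.391/1.778 = 0.7821 d.
L(t_c) = L₀ e^(−k_d t_c) = 22.2 × 0.7958 = 17.67 mg/L, and at the critical point k_a D_c = k_d L, so D_c = (0.292/2.07) × 17.67 = 2.492 mg/L.
Minimum DO = C_s − D_c = 8.15 − 2.492 = 5.658 mg/L.
x_c = v t_c = 0.880 m/s × 0.7821 d × 86400 s/d = 59460 m ≈ 59.5 km.

t_c ≈ 0.782 d; D_c ≈ 2.49 mg/L; min DO ≈ 5.66 mg/L; x_c ≈ 59.5 km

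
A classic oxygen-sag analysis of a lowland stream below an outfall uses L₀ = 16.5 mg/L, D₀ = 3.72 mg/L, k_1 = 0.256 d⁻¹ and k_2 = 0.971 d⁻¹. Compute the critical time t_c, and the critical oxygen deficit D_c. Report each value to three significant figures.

With k_2/k_1 = 3.793 and 1 − D₀(k_2−k_1)/(k_1 L₀) = 0.3703,
t_c = ln(3.793 × 0.3703) / (0.971 − 0.256) = ln(1.405) / 0.7150 = 0.3397/0.7150 = 0.4752 d.
L(t_c) = L₀ e^(−k_1 t_c) = 16.5 × 0.8855 = 14.61 mg/L, and at the critical point k_2 D_c = k_1 L, so D_c = (0.256/0.971) × 14.61 = 3.852 mg/L.

t_c ≈ 0.475 d; D_c ≈ 3.85 mg/L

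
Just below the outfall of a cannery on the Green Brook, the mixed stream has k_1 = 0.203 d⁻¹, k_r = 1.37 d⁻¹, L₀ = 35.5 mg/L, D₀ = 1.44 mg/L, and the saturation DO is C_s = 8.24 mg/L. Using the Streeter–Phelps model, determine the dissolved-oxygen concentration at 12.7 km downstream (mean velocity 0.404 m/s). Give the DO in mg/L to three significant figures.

Travel time t = x/v = 12.7 km / (0.404 m/s) = 12700 m / 0.404 m/s = 31440 s = 0.3638 d.
k_1 L₀/(k_r−k_1) = 0.203×35.5/(1.37−0.203) = 7.207/1.167 = 6.175 mg/L.
e^(−k_1 t) = e^(−0.203×0.3638) = 0.9288; e^(−k_r t) = e^(−1.37×0.3638) = 0.6075.
D = 6.175 × (0.9288 − 0.6075) + 1.44 × 0.6075 = 1.984 + 0.8748 = 2.859 mg/L.
DO = C_s − D = 8.24 − 2.859 = 5.381 mg/L.

DO ≈ 5.38 mg/L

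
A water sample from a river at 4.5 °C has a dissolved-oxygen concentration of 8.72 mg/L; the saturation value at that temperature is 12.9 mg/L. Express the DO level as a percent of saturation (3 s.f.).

67.6 % saturation

% saturation = C/C_s × 100 = 8.72/12.9 × 100 = 67.6 %.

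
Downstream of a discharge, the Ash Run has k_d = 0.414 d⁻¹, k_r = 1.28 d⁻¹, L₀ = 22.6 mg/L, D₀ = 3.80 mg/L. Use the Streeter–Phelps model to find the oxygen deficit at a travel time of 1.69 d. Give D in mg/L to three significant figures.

D ≈ 4.56 mg/L

k_d L₀/(k_r−k_d) = 0.414×22.6/(1.28−0.414) = 9.356/0.8660 = 10.80 mg/L.
e^(−k_d t) = e^(−0.414×1.690) = 0.4968; e^(−k_r t) = e^(−1.28×1.690) = 0.1150.
D = 10.80 × (0.4968 − 0.1150) + 3.80 × 0.1150 = 4.125 + 0.4368 = 4.562 mg/L.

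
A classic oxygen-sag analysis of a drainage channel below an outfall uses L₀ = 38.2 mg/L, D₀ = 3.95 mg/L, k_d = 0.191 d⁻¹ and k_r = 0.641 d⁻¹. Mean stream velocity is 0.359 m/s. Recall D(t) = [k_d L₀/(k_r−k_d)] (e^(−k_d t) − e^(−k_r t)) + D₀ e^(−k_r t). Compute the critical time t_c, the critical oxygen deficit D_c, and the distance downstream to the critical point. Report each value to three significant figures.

With k_r/k_d = 3.356 and 1 − D₀(k_r−k_d)/(k_d L₀) = 0.7564,
t_c = ln(3.356 × 0.7564) / (0.641 − 0.191) = ln(2.538) / 0.4500 = 0.9315/0.4500 = 2.070 d.
D_c = (k_d/k_r) L₀ e^(−k_d t_c) = (0.191/0.641) × 38.2 × e^(−0.191×2.070) = 0.2980 × 38.2 × 0.6734 = 7.665 mg/L.
x_c = v t_c = 0.359 m/s × 2.070 d × 86400 s/d = 64210 m ≈ 64.2 km.

t_c ≈ 2.07 d; D_c ≈ 7.67 mg/L; x_c ≈ 64.2 km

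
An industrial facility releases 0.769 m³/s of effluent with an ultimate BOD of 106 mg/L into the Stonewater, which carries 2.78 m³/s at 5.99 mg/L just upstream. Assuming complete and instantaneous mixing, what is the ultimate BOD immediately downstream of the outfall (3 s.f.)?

Flow-weighted mixing: C = (Q_r C_r + Q_w C_w)/(Q_r + Q_w)
= (2.78×5.99 + 0.769×106)/(2.78 + 0.769) = 98.17/3.549 = 27.66 mg/L.

27.7 mg/L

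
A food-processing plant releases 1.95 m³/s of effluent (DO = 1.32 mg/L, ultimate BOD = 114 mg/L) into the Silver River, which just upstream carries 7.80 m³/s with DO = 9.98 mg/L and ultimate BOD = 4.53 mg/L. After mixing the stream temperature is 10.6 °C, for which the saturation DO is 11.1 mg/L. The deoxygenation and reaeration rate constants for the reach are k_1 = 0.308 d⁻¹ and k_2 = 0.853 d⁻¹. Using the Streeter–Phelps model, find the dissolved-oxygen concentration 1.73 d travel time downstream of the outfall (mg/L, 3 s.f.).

Mixed DO = (7.80×9.98 + 1.95×1.32)/(7.80+1.95) = 80.42/9.750 = 8.248 mg/L.
Mixed L₀ = (7.80×4.53 + 1.95×114)/(9.750) = 257.6/9.750 = 26.42 mg/L.
Initial deficit D₀ = C_s − DO₀ = 11.1 − 8.248 = 2.852 mg/L.
D(1.73) = [0.308×26.42/(0.853−0.308)](e^(−0.308×1.73) − e^(−0.853×1.73)) + 2.852 e^(−0.853×1.73)
= 14.93 × (0.5869 − 0.2286) + 2.852 × 0.2286 = 6.003 mg/L.
DO = 11.1 − 6.003 = 5.097 mg/L.

DO ≈ 5.10 mg/L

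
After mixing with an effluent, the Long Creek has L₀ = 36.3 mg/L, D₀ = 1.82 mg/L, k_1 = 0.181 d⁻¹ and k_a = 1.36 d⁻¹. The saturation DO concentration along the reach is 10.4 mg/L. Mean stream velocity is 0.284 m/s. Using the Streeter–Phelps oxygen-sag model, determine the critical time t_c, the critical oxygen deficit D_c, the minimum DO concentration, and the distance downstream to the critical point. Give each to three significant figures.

t_c ≈ 1.38 d; D_c ≈ 3.77 mg/L; min DO ≈ 6.63 mg/L; x_c ≈ 33.7 km

At the critical point dD/dt = 0, so k_1 L₀ e^(−k_1 t) = k_a D. Substituting D(t) from the Streeter–Phelps equation and solving for t gives
t_c = ln[(k_a/k_1)(1 − D₀(k_a−k_1)/(k_1 L₀))] / (k_a−k_1).
Here k_a−k_1 = 1.179 d⁻¹ and 1 − D₀(k_a−k_1)/(k_1 L₀) = 1 − 1.82×1.179/(0.181×36.3) = 0.6734, so
t_c = ln(7.514 × 0.6734) / 1.179 = 1.621 / 1.179 = 1.375 d.
L(t_c) = L₀ e^(−k_1 t_c) = 36.3 × 0.7797 = 28.30 mg/L, and at the critical point k_a D_c = k_1 L, so D_c = (0.181/1.36) × 28.30 = 3.767 mg/L.
Minimum DO = C_s − D_c = 10.4 − 3.767 = 6.633 mg/L.
x_c = v t_c = 0.284 m/s × 1.375 d × 86400 s/d = 33740 m ≈ 33.7 km.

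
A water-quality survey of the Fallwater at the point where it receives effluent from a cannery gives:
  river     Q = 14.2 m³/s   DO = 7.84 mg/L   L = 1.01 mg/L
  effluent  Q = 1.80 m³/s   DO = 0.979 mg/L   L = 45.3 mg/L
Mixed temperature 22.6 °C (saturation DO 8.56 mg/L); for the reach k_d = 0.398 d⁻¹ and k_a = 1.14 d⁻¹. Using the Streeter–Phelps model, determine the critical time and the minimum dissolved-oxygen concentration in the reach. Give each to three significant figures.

Mixed DO = (14.2×7.84 + 1.80×0.979)/(14.2+1.80) = 113.1/16.00 = 7.068 mg/L.
Mixed L₀ = (14.2×1.01 + 1.80×45.3)/(16.00) = 95.88/16.00 = 5.993 mg/L.
Initial deficit D₀ = C_s − DO₀ = 8.56 − 7.068 = 1.492 mg/L.
t_c = (1/0.7420) ln[(1.14/0.398)(1 − 1.492×0.7420/(0.398×5.993))] = 1.348 × ln(1.535) = 0.5775 d.
D_c = (0.398/1.14) × 5.993 × e^(−0.398×0.5775) = 0.3491 × 5.993 × 0.7947 = 1.663 mg/L.
Minimum DO = 8.56 − 1.663 = 6.897 mg/L.

t_c ≈ 0.577 d; minimum DO ≈ 6.90 mg/L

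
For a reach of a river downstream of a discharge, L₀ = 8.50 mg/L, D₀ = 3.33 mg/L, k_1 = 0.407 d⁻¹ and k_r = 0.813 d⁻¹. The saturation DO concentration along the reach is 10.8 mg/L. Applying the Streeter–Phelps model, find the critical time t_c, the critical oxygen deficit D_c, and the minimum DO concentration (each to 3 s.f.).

t_c ≈ 0.484 d; D_c ≈ 3.50 mg/L; min DO ≈ 7.30 mg/L

With k_r/k_1 = 1.998 and 1 − D₀(k_r−k_1)/(k_1 L₀) = 0.6092,
t_c = ln(1.998 × 0.6092) / (0.813 − 0.407) = ln(1.217) / 0.4060 = 0.1963/0.4060 = 0.4835 d.
L(t_c) = L₀ e^(−k_1 t_c) = 8.50 × 0.8214 = 6.982 mg/L, and at the critical point k_r D_c = k_1 L, so D_c = (0.407/0.813) × 6.982 = 3.495 mg/L.
Minimum DO = C_s − D_c = 10.8 − 3.495 = 7.305 mg/L.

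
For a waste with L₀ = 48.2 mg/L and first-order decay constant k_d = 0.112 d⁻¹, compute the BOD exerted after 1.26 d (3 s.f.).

y_t = L₀(1 − e^(−k_d t)) = 48.2 × (1 − e^(−0.112×1.26))
= 48.2 × (1 − 0.8684) = 48.2 × 0.1316 = 6.344 mg/L.

y ≈ 6.34 mg/L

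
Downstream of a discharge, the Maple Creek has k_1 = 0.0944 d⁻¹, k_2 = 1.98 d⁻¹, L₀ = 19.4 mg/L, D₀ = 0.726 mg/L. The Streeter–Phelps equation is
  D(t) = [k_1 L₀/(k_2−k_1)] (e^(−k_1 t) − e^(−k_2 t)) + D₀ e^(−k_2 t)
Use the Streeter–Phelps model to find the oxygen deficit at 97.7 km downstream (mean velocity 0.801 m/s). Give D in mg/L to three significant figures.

Travel time t = x/v = 97.7 km / (0.801 m/s) = 97700 m / 0.801 m/s = 122000 s = 1.412 d.
k_1 L₀/(k_2−k_1) = 0.0944×19.4/(1.98−0.0944) = 1.831/1.886 = 0.9712 mg/L.
e^(−k_1 t) = e^(−0.0944×1.412) = 0.8752; e^(−k_2 t) = e^(−1.98×1.412) = 0.06110.
D = 0.9712 × (0.8752 − 0.06110) + 0.726 × 0.06110 = 0.7907 + 0.04436 = 0.8351 mg/L.

D ≈ 0.835 mg/L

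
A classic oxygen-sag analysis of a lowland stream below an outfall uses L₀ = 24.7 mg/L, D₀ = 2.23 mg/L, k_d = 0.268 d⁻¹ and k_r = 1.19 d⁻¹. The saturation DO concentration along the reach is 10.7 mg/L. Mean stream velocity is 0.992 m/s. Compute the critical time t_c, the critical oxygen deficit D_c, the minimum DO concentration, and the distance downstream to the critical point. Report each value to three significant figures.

t_c ≈ 1.21 d; D_c ≈ 4.02 mg/L; min DO ≈ 6.68 mg/L; x_c ≈ 104 km

t_c = [1/(k_r−k_d)] ln[(k_r/k_d)(1 − D₀(k_r−k_d)/(k_d L₀))]
= [1/(1.19−0.268)] ln[(1.19/0.268)(1 − 2.23×0.9220/(0.268×24.7))]
= (1/0.9220) ln[4.440 × 0.6894] = 1.085 × ln(3.061) = 1.085 × 1.119 = 1.213 d.
L(t_c) = L₀ e^(−k_d t_c) = 24.7 × 0.7224 = 17.84 mg/L, and at the critical point k_r D_c = k_d L, so D_c = (0.268/1.19) × 17.84 = 4.018 mg/L.
Minimum DO = C_s − D_c = 10.7 − 4.018 = 6.682 mg/L.
x_c = v t_c = 0.992 m/s × 1.213 d × 86400 s/d = 104000 m ≈ 104 km.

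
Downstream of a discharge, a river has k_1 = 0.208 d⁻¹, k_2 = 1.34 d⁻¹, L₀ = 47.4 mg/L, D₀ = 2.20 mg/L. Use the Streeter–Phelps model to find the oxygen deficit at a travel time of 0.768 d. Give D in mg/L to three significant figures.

D ≈ 5.10 mg/L

k_1 L₀/(k_2−k_1) = 0.208×47.4/(1.34−0.208) = 9.859/1.132 = 8.710 mg/L.
e^(−k_1 t) = e^(−0.208×0.7680) = 0.8524; e^(−k_2 t) = e^(−1.34×0.7680) = 0.3573.
D = 8.710 × (0.8524 − 0.3573) + 2.20 × 0.3573 = 4.312 + 0.7861 = 5.098 mg/L.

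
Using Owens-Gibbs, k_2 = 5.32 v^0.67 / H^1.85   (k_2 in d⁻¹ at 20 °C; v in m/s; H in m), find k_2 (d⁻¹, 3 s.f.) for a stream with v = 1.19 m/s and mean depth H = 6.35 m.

k_2 = 5.32 × 1.19^0.67 / 6.35^1.85 = 5.32 × 1.124 / 30.56 = 0.1956 d⁻¹.

k_2 ≈ 0.196 d⁻¹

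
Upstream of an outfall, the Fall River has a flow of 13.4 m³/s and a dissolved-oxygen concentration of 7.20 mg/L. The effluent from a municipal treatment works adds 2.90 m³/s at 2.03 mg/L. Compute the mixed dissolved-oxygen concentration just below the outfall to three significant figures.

Flow-weighted mixing: C = (Q_r C_r + Q_w C_w)/(Q_r + Q_w)
= (13.4×7.20 + 2.90×2.03)/(13.4 + 2.90) = 102.4/16.30 = 6.280 mg/L.

6.28 mg/L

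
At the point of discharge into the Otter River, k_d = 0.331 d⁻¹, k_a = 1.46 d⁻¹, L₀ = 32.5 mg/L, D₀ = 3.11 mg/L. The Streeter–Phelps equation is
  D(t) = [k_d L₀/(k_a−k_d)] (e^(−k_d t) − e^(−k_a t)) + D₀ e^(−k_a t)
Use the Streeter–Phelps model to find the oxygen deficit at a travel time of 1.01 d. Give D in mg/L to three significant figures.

D ≈ 5.35 mg/L

k_d L₀/(k_a−k_d) = 0.331×32.5/(1.46−0.331) = 10.76/1.129 = 9.528 mg/L.
e^(−k_d t) = e^(−0.331×1.010) = 0.7158; e^(−k_a t) = e^(−1.46×1.010) = 0.2289.
D = 9.528 × (0.7158 − 0.2289) + 3.11 × 0.2289 = 4.640 + 0.7118 = 5.352 mg/L.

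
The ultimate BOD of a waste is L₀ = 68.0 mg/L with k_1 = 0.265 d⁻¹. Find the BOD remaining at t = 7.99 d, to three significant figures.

L_t = L₀ e^(−k_1 t) = 68.0 × e^(−0.265×7.99) = 68.0 × 0.1204 = 8.184 mg/L.

L ≈ 8.18 mg/L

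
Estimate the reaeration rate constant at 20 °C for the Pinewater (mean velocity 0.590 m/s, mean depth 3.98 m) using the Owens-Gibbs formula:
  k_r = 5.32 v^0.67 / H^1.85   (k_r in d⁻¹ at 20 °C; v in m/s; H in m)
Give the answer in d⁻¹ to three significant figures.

k_r ≈ 0.290 d⁻¹

k_r = 5.32 × 0.590^0.67 / 3.98^1.85 = 5.32 × 0.7022 / 12.88 = 0.2901 d⁻¹.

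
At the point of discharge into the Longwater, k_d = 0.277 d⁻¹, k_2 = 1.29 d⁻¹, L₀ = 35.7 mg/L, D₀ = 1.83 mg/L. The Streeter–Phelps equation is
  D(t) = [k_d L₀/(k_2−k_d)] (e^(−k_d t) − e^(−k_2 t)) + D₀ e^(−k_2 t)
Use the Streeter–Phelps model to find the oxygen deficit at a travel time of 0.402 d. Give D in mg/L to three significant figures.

k_d L₀/(k_2−k_d) = 0.277×35.7/(1.29−0.277) = 9.889/1.013 = 9.762 mg/L.
e^(−k_d t) = e^(−0.277×0.4020) = 0.8946; e^(−k_2 t) = e^(−1.29×0.4020) = 0.5954.
D = 9.762 × (0.8946 − 0.5954) + 1.83 × 0.5954 = 2.921 + 1.090 = 4.011 mg/L.

D ≈ 4.01 mg/L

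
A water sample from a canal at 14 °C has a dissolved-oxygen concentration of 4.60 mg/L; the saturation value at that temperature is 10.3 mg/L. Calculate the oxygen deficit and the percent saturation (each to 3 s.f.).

D ≈ 5.70 mg/L; 44.7 % saturation

D = C_s − C = 10.3 − 4.60 = 5.70 mg/L.
% saturation = 4.60/10.3 × 100 = 44.7 %.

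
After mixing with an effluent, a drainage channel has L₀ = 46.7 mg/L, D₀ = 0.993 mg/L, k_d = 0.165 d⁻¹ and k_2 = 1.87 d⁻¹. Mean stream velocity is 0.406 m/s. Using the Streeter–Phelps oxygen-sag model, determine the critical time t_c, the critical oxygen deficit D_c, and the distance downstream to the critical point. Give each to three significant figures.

t_c ≈ 1.28 d; D_c ≈ 3.34 mg/L; x_c ≈ 44.8 km

t_c = [1/(k_2−k_d)] ln[(k_2/k_d)(1 − D₀(k_2−k_d)/(k_d L₀))]
= [1/(1.87−0.165)] ln[(1.87/0.165)(1 − 0.993×1.705/(0.165×46.7))]
= (1/1.705) ln[11.33 × 0.7803] = 0.5865 × ln(8.843) = 0.5865 × 2.180 = 1.278 d.
D_c = (k_d/k_2) L₀ e^(−k_d t_c) = (0.165/1.87) × 46.7 × e^(−0.165×1.278) = 0.08824 × 46.7 × 0.8098 = 3.337 mg/L.
x_c = v t_c = 0.406 m/s × 1.278 d × 86400 s/d = 44840 m ≈ 44.8 km.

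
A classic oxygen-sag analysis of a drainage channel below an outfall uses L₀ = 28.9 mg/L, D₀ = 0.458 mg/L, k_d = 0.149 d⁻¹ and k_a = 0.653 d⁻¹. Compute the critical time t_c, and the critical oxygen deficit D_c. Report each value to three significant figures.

t_c ≈ 2.82 d; D_c ≈ 4.33 mg/L

With k_a/k_d = 4.383 and 1 − D₀(k_a−k_d)/(k_d L₀) = 0.9464,
t_c = ln(4.383 × 0.9464) / (0.653 − 0.149) = ln(4.148) / 0.5040 = 1.423/0.5040 = 2.822 d.
D_c = (k_d/k_a) L₀ e^(−k_d t_c) = (0.149/0.653) × 28.9 × e^(−0.149×2.822) = 0.2282 × 28.9 × 0.6567 = 4.330 mg/L.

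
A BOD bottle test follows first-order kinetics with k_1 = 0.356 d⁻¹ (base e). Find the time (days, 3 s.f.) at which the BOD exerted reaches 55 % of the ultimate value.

t ≈ 2.24 d

y/L₀ = 1 − e^(−k_1 t) = 0.55 ⇒ e^(−k_1 t) = 0.450
t = −ln(0.450) / 0.356 = 0.7985 / 0.356 = 2.243 d.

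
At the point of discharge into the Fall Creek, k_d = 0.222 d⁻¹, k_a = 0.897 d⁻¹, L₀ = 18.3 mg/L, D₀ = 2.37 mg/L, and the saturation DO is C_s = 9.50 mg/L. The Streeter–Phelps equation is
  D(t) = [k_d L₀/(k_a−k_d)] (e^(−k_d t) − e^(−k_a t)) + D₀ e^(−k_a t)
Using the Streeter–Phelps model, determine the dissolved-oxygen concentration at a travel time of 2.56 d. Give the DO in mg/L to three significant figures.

k_d L₀/(k_a−k_d) = 0.222×18.3/(0.897−0.222) = 4.063/0.6750 = 6.019 mg/L.
e^(−k_d t) = e^(−0.222×2.560) = 0.5665; e^(−k_a t) = e^(−0.897×2.560) = 0.1006.
D = 6.019 × (0.5665 − 0.1006) + 2.37 × 0.1006 = 2.804 + 0.2385 = 3.042 mg/L.
DO = C_s − D = 9.50 − 3.042 = 6.458 mg/L.

DO ≈ 6.46 mg/L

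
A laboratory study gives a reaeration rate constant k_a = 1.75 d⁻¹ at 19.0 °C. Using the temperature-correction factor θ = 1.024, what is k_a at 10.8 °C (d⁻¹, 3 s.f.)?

k_a(T₂) = k_a(T₁) · θ^(T₂−T₁) = 1.75 × 1.024^(10.8−19.0)
= 1.75 × 1.024^-8.20 = 1.75 × 0.8233 = 1.441 d⁻¹.

k_a ≈ 1.44 d⁻¹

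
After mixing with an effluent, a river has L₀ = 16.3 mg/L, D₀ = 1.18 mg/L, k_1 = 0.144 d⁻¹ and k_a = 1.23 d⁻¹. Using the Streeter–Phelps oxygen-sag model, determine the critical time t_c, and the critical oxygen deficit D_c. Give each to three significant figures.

t_c ≈ 1.25 d; D_c ≈ 1.59 mg/L

At the critical point dD/dt = 0, so k_1 L₀ e^(−k_1 t) = k_a D. Substituting D(t) from the Streeter–Phelps equation and solving for t gives
t_c = ln[(k_a/k_1)(1 − D₀(k_a−k_1)/(k_1 L₀))] / (k_a−k_1).
Here k_a−k_1 = 1.086 d⁻¹ and 1 − D₀(k_a−k_1)/(k_1 L₀) = 1 − 1.18×1.086/(0.144×16.3) = 0.4540, so
t_c = ln(8.542 × 0.4540) / 1.086 = 1.355 / 1.086 = 1.248 d.
L(t_c) = L₀ e^(−k_1 t_c) = 16.3 × 0.8355 = 13.62 mg/L, and at the critical point k_a D_c = k_1 L, so D_c = (0.144/1.23) × 13.62 = 1.594 mg/L.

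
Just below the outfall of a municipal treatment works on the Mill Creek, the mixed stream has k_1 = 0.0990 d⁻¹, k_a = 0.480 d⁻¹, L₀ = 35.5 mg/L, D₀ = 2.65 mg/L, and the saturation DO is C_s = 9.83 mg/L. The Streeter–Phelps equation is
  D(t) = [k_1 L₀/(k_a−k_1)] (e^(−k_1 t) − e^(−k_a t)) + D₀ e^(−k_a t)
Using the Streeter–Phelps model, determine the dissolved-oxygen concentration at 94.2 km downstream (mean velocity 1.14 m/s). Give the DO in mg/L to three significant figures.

Travel time t = x/v = 94.2 km / (1.14 m/s) = 94200 m / 1.14 m/s = 82630 s = 0.9564 d.
k_1 L₀/(k_a−k_1) = 0.0990×35.5/(0.480−0.0990) = 3.514/0.3810 = 9.224 mg/L.
e^(−k_1 t) = e^(−0.0990×0.9564) = 0.9097; e^(−k_a t) = e^(−0.480×0.9564) = 0.6319.
D = 9.224 × (0.9097 − 0.6319) + 2.65 × 0.6319 = 2.562 + 1.674 = 4.237 mg/L.
DO = C_s − D = 9.83 − 4.237 = 5.593 mg/L.

DO ≈ 5.59 mg/L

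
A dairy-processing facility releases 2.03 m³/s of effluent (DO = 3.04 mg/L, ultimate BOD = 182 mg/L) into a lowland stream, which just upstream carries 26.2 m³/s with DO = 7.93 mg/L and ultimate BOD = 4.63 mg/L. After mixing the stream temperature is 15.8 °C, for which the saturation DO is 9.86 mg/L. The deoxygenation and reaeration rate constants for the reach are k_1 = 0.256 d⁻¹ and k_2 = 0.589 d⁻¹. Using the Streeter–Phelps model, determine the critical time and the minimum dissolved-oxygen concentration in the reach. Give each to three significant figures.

t_c ≈ 1.94 d; minimum DO ≈ 5.26 mg/L

Mixed DO = (26.2×7.93 + 2.03×3.04)/(26.2+2.03) = 213.9/28.23 = 7.578 mg/L.
Mixed L₀ = (26.2×4.63 + 2.03×182)/(28.23) = 490.8/28.23 = 17.38 mg/L.
Initial deficit D₀ = C_s − DO₀ = 9.86 − 7.578 = 2.282 mg/L.
t_c = (1/0.3330) ln[(0.589/0.256)(1 − 2.282×0.3330/(0.256×17.38))] = 3.003 × ln(1.908) = 1.940 d.
D_c = (0.256/0.589) × 17.38 × e^(−0.256×1.940) = 0.4346 × 17.38 × 0.6086 = 4.598 mg/L.
Minimum DO = 9.86 − 4.598 = 5.262 mg/L.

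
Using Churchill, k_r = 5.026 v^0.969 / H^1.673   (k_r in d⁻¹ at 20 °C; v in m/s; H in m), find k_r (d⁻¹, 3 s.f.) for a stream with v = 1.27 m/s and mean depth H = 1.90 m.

k_r = 5.026 × 1.27^0.969 / 1.90^1.673 = 5.026 × 1.261 / 2.927 = 2.165 d⁻¹.

k_r ≈ 2.16 d⁻¹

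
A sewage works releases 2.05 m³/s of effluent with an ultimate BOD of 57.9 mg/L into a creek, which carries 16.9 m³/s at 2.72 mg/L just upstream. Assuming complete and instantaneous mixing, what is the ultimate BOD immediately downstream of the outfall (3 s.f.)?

Flow-weighted mixing: C = (Q_r C_r + Q_w C_w)/(Q_r + Q_w)
= (16.9×2.72 + 2.05×57.9)/(16.9 + 2.05) = 164.7/18.95 = 8.689 mg/L.

8.69 mg/L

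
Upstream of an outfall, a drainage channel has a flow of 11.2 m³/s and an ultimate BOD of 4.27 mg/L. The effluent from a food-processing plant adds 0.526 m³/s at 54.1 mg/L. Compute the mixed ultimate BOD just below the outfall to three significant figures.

Flow-weighted mixing: C = (Q_r C_r + Q_w C_w)/(Q_r + Q_w)
= (11.2×4.27 + 0.526×54.1)/(11.2 + 0.526) = 76.28/11.73 = 6.505 mg/L.

6.51 mg/L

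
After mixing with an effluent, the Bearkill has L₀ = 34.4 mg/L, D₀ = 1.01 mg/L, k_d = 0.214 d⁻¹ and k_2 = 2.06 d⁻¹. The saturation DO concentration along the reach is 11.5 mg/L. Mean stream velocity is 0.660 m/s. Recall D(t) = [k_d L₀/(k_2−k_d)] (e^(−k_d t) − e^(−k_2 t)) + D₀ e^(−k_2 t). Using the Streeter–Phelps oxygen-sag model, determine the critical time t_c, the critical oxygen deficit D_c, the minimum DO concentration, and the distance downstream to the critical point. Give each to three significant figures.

With k_2/k_d = 9.626 and 1 − D₀(k_2−k_d)/(k_d L₀) = 0.7467,
t_c = ln(9.626 × 0.7467) / (2.06 − 0.214) = ln(7.188) / 1.846 = 1.972/1.846 = 1.068 d.
L(t_c) = L₀ e^(−k_d t_c) = 34.4 × 0.7956 = 27.37 mg/L, and at the critical point k_2 D_c = k_d L, so D_c = (0.214/2.06) × 27.37 = 2.843 mg/L.
Minimum DO = C_s − D_c = 11.5 − 2.843 = 8.657 mg/L.
x_c = v t_c = 0.660 m/s × 1.068 d × 86400 s/d = 60930 m ≈ 60.9 km.

t_c ≈ 1.07 d; D_c ≈ 2.84 mg/L; min DO ≈ 8.66 mg/L; x_c ≈ 60.9 km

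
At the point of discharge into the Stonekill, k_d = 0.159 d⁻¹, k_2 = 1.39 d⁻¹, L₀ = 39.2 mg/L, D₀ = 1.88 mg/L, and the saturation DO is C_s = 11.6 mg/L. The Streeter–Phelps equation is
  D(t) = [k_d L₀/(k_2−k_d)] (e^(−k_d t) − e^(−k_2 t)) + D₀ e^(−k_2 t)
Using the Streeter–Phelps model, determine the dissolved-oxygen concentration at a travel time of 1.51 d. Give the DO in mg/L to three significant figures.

DO ≈ 8.01 mg/L

k_d L₀/(k_2−k_d) = 0.159×39.2/(1.39−0.159) = 6.233/1.231 = 5.063 mg/L.
e^(−k_d t) = e^(−0.159×1.510) = 0.7866; e^(−k_2 t) = e^(−1.39×1.510) = 0.1226.
D = 5.063 × (0.7866 − 0.1226) + 1.88 × 0.1226 = 3.362 + 0.2305 = 3.592 mg/L.
DO = C_s − D = 11.6 − 3.592 = 8.008 mg/L.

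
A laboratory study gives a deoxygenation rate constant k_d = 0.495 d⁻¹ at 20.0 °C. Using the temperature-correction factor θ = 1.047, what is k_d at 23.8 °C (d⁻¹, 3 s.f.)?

k_d ≈ 0.589 d⁻¹

k_d(T₂) = k_d(T₁) · θ^(T₂−T₁) = 0.495 × 1.047^(23.8−20.0)
= 0.495 × 1.047^3.80 = 0.495 × 1.191 = 0.5894 d⁻¹.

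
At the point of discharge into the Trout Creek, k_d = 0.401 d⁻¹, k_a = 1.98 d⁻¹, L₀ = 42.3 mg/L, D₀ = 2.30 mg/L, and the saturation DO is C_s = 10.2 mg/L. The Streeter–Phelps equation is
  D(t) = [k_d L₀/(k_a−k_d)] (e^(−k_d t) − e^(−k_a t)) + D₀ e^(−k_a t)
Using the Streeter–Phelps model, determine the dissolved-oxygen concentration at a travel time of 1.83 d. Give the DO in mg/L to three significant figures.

k_d L₀/(k_a−k_d) = 0.401×42.3/(1.98−0.401) = 16.96/1.579 = 10.74 mg/L.
e^(−k_d t) = e^(−0.401×1.830) = 0.4801; e^(−k_a t) = e^(−1.98×1.830) = 0.02669.
D = 10.74 × (0.4801 − 0.02669) + 2.30 × 0.02669 = 4.870 + 0.06139 = 4.932 mg/L.
DO = C_s − D = 10.2 − 4.932 = 5.268 mg/L.

DO ≈ 5.27 mg/L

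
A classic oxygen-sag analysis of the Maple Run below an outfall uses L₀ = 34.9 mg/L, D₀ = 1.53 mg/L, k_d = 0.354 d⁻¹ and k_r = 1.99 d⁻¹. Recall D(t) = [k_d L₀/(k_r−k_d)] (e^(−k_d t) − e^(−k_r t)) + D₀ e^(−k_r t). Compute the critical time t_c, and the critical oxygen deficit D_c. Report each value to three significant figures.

t_c ≈ 0.917 d; D_c ≈ 4.49 mg/L

At the critical point dD/dt = 0, so k_d L₀ e^(−k_d t) = k_r D. Substituting D(t) from the Streeter–Phelps equation and solving for t gives
t_c = ln[(k_r/k_d)(1 − D₀(k_r−k_d)/(k_d L₀))] / (k_r−k_d).
Here k_r−k_d = 1.636 d⁻¹ and 1 − D₀(k_r−k_d)/(k_d L₀) = 1 − 1.53×1.636/(0.354×34.9) = 0.7974, so
t_c = ln(5.621 × 0.7974) / 1.636 = 1.500 / 1.636 = 0.9170 d.
L(t_c) = L₀ e^(−k_d t_c) = 34.9 × 0.7228 = 25.23 mg/L, and at the critical point k_r D_c = k_d L, so D_c = (0.354/1.99) × 25.23 = 4.487 mg/L.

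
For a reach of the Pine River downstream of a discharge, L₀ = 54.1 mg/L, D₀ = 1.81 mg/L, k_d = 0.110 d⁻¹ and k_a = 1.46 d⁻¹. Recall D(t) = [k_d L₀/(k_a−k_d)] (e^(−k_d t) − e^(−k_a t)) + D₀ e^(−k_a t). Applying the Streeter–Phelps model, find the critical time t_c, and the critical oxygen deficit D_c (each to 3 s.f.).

With k_a/k_d = 13.27 and 1 − D₀(k_a−k_d)/(k_d L₀) = 0.5894,
t_c = ln(13.27 × 0.5894) / (1.46 − 0.110) = ln(7.823) / 1.350 = 2.057/1.350 = 1.524 d.
D_c = (k_d/k_a) L₀ e^(−k_d t_c) = (0.110/1.46) × 54.1 × e^(−0.110×1.524) = 0.07534 × 54.1 × 0.8457 = 3.447 mg/L.

t_c ≈ 1.52 d; D_c ≈ 3.45 mg/L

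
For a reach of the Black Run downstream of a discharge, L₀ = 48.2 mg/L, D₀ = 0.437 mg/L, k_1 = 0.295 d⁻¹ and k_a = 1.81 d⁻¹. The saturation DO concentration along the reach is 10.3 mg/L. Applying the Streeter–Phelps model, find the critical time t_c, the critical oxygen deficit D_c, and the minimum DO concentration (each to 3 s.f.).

t_c ≈ 1.17 d; D_c ≈ 5.57 mg/L; min DO ≈ 4.73 mg/L

With k_a/k_1 = 6.136 and 1 − D₀(k_a−k_1)/(k_1 L₀) = 0.9534,
t_c = ln(6.136 × 0.9534) / (1.81 − 0.295) = ln(5.850) / 1.515 = 1.766/1.515 = 1.166 d.
D_c = (k_1/k_a) L₀ e^(−k_1 t_c) = (0.295/1.81) × 48.2 × e^(−0.295×1.166) = 0.1630 × 48.2 × 0.7090 = 5.569 mg/L.
Minimum DO = C_s − D_c = 10.3 − 5.569 = 4.731 mg/L.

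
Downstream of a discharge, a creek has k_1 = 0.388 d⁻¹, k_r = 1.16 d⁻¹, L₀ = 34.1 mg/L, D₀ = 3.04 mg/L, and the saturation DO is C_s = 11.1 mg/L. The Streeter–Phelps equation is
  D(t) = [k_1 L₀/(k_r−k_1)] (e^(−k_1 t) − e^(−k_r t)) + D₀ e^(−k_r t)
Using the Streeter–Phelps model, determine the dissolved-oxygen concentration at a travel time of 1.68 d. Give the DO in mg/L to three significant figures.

k_1 L₀/(k_r−k_1) = 0.388×34.1/(1.16−0.388) = 13.23/0.7720 = 17.14 mg/L.
e^(−k_1 t) = e^(−0.388×1.680) = 0.5211; e^(−k_r t) = e^(−1.16×1.680) = 0.1424.
D = 17.14 × (0.5211 − 0.1424) + 3.04 × 0.1424 = 6.489 + 0.4330 = 6.922 mg/L.
DO = C_s − D = 11.1 − 6.922 = 4.178 mg/L.

DO ≈ 4.18 mg/L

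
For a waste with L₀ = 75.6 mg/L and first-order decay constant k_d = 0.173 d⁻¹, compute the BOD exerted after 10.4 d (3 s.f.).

y_t = L₀(1 − e^(−k_d t)) = 75.6 × (1 − e^(−0.173×10.4))
= 75.6 × (1 − 0.1654) = 75.6 × 0.8346 = 63.09 mg/L.

y ≈ 63.1 mg/L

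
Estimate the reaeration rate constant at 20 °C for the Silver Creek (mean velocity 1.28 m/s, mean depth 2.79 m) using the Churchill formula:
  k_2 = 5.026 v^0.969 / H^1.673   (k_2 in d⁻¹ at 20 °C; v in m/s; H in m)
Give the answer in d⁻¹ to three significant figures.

k_2 = 5.026 × 1.28^0.969 / 2.79^1.673 = 5.026 × 1.270 / 5.565 = 1.147 d⁻¹.

k_2 ≈ 1.15 d⁻¹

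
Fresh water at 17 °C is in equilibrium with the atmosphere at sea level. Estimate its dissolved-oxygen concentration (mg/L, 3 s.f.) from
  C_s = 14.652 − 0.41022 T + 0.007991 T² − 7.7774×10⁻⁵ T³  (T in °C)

C_s ≈ 9.61 mg/L

C_s = 14.652 − 0.41022×17 + 0.007991×17² − 7.7774×10⁻⁵×17³ = 9.606 mg/L.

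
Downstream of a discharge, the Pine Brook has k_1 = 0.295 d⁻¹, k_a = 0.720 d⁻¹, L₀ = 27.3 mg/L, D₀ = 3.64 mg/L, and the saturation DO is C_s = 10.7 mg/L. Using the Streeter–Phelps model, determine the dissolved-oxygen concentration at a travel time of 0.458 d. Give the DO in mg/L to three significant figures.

k_1 L₀/(k_a−k_1) = 0.295×27.3/(0.720−0.295) = 8.053/0.4250 = 18.95 mg/L.
e^(−k_1 t) = e^(−0.295×0.4580) = 0.8736; e^(−k_a t) = e^(−0.720×0.4580) = 0.7191.
D = 18.95 × (0.8736 − 0.7191) + 3.64 × 0.7191 = 2.928 + 2.618 = 5.546 mg/L.
DO = C_s − D = 10.7 − 5.546 = 5.154 mg/L.

DO ≈ 5.15 mg/L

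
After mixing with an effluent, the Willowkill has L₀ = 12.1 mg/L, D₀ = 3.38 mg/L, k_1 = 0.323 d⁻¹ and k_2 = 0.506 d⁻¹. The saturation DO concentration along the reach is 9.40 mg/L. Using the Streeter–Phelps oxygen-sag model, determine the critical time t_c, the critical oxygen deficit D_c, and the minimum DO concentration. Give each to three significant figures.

t_c = [1/(k_2−k_1)] ln[(k_2/k_1)(1 − D₀(k_2−k_1)/(k_1 L₀))]
= [1/(0.506−0.323)] ln[(0.506/0.323)(1 − 3.38×0.1830/(0.323×12.1))]
= (1/0.1830) ln[1.567 × 0.8417] = 5.464 × ln(1.319) = 5.464 × 0.2766 = 1.511 d.
D_c = (k_1/k_2) L₀ e^(−k_1 t_c) = (0.323/0.506) × 12.1 × e^(−0.323×1.511) = 0.6383 × 12.1 × 0.6137 = 4.740 mg/L.
Minimum DO = C_s − D_c = 9.40 − 4.740 = 4.660 mg/L.

t_c ≈ 1.51 d; D_c ≈ 4.74 mg/L; min DO ≈ 4.66 mg/L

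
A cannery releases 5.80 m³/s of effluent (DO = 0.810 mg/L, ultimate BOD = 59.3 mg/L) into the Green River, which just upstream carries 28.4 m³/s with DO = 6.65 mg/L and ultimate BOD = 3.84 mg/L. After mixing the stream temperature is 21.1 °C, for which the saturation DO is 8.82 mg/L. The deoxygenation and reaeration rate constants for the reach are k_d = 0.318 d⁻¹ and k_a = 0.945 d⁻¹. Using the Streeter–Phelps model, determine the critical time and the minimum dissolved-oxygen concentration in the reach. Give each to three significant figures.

Mixed DO = (28.4×6.65 + 5.80×0.810)/(28.4+5.80) = 193.6/34.20 = 5.660 mg/L.
Mixed L₀ = (28.4×3.84 + 5.80×59.3)/(34.20) = 453.0/34.20 = 13.25 mg/L.
Initial deficit D₀ = C_s − DO₀ = 8.82 − 5.660 = 3.160 mg/L.
t_c = (1/0.6270) ln[(0.945/0.318)(1 − 3.160×0.6270/(0.318×13.25))] = 1.595 × ln(1.574) = 0.7231 d.
D_c = (0.318/0.945) × 13.25 × e^(−0.318×0.7231) = 0.3365 × 13.25 × 0.7946 = 3.542 mg/L.
Minimum DO = 8.82 − 3.542 = 5.278 mg/L.

t_c ≈ 0.723 d; minimum DO ≈ 5.28 mg/L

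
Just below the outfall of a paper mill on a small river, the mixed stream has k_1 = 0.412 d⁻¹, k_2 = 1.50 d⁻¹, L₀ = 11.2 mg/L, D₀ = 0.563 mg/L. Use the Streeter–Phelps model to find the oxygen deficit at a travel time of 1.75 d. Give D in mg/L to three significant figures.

D ≈ 1.80 mg/L

k_1 L₀/(k_2−k_1) = 0.412×11.2/(1.50−0.412) = 4.614/1.088 = 4.241 mg/L.
e^(−k_1 t) = e^(−0.412×1.750) = 0.4863; e^(−k_2 t) = e^(−1.50×1.750) = 0.07244.
D = 4.241 × (0.4863 − 0.07244) + 0.563 × 0.07244 = 1.755 + 0.04078 = 1.796 mg/L.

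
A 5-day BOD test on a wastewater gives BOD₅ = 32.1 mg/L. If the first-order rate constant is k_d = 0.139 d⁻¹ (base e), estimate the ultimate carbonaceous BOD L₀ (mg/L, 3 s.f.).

BOD₅ = L₀(1 − e^(−5k_d)) ⇒ L₀ = BOD₅ / (1 − e^(−5×0.139))
= 32.1 / (1 − 0.4991) = 32.1 / 0.5009 = 64.08 mg/L.

L₀ ≈ 64.1 mg/L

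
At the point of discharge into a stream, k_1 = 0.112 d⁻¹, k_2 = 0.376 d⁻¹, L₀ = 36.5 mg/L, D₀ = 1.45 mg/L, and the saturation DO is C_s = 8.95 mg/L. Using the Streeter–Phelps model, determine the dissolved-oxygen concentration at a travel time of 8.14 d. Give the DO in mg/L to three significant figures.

DO ≈ 3.39 mg/L

k_1 L₀/(k_2−k_1) = 0.112×36.5/(0.376−0.112) = 4.088/0.2640 = 15.48 mg/L.
e^(−k_1 t) = e^(−0.112×8.140) = 0.4018; e^(−k_2 t) = e^(−0.376×8.140) = 0.04686.
D = 15.48 × (0.4018 − 0.04686) + 1.45 × 0.04686 = 5.497 + 0.06794 = 5.565 mg/L.
DO = C_s − D = 8.95 − 5.565 = 3.385 mg/L.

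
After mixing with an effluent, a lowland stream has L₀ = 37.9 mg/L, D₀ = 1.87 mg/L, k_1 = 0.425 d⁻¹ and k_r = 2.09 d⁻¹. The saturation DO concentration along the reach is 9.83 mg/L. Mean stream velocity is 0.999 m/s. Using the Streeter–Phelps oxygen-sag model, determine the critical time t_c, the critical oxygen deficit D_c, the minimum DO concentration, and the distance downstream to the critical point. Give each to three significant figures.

t_c ≈ 0.828 d; D_c ≈ 5.42 mg/L; min DO ≈ 4.41 mg/L; x_c ≈ 71.4 km

At the critical point dD/dt = 0, so k_1 L₀ e^(−k_1 t) = k_r D. Substituting D(t) from the Streeter–Phelps equation and solving for t gives
t_c = ln[(k_r/k_1)(1 − D₀(k_r−k_1)/(k_1 L₀))] / (k_r−k_1).
Here k_r−k_1 = 1.665 d⁻¹ and 1 − D₀(k_r−k_1)/(k_1 L₀) = 1 − 1.87×1.665/(0.425×37.9) = 0.8067, so
t_c = ln(4.918 × 0.8067) / 1.665 = 1.378 / 1.665 = 0.8276 d.
L(t_c) = L₀ e^(−k_1 t_c) = 37.9 × 0.7035 = 26.66 mg/L, and at the critical point k_r D_c = k_1 L, so D_c = (0.425/2.09) × 26.66 = 5.421 mg/L.
Minimum DO = C_s − D_c = 9.83 − 5.421 = 4.409 mg/L.
x_c = v t_c = 0.999 m/s × 0.8276 d × 86400 s/d = 71440 m ≈ 71.4 km.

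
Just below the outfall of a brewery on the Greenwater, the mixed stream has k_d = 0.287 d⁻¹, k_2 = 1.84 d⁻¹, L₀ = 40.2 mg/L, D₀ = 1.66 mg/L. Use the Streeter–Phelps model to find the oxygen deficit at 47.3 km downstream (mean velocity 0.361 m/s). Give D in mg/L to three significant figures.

Travel time t = x/v = 47.3 km / (0.361 m/s) = 47300 m / 0.361 m/s = 131000 s = 1.516 d.
k_d L₀/(k_2−k_d) = 0.287×40.2/(1.84−0.287) = 11.54/1.553 = 7.429 mg/L.
e^(−k_d t) = e^(−0.287×1.516) = 0.6471; e^(−k_2 t) = e^(−1.84×1.516) = 0.06140.
D = 7.429 × (0.6471 − 0.06140) + 1.66 × 0.06140 = 4.351 + 0.1019 = 4.453 mg/L.

D ≈ 4.45 mg/L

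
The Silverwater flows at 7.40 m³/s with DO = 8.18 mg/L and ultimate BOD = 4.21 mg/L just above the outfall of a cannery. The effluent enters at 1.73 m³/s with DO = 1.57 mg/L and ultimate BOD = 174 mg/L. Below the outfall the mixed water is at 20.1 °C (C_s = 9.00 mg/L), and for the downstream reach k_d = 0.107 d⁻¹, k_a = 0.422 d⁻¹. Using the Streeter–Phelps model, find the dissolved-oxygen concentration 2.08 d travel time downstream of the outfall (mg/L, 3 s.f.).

Mixed DO = (7.40×8.18 + 1.73×1.57)/(7.40+1.73) = 63.25/9.130 = 6.928 mg/L.
Mixed L₀ = (7.40×4.21 + 1.73×174)/(9.130) = 332.2/9.130 = 36.38 mg/L.
Initial deficit D₀ = C_s − DO₀ = 9.00 − 6.928 = 2.072 mg/L.
D(2.08) = [0.107×36.38/(0.422−0.107)](e^(−0.107×2.08) − e^(−0.422×2.08)) + 2.072 e^(−0.422×2.08)
= 12.36 × (0.8005 − 0.4157) + 2.072 × 0.4157 = 5.617 mg/L.
DO = 9.00 − 5.617 = 3.383 mg/L.

DO ≈ 3.38 mg/L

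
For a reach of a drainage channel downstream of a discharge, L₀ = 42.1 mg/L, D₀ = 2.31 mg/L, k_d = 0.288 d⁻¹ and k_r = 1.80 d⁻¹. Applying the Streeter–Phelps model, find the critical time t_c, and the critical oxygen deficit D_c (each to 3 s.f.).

With k_r/k_d = 6.250 and 1 − D₀(k_r−k_d)/(k_d L₀) = 0.7119,
t_c = ln(6.250 × 0.7119) / (1.80 − 0.288) = ln(4.450) / 1.512 = 1.493/1.512 = 0.9873 d.
D_c = (k_d/k_r) L₀ e^(−k_d t_c) = (0.288/1.80) × 42.1 × e^(−0.288×0.9873) = 0.1600 × 42.1 × 0.7525 = 5.069 mg/L.

t_c ≈ 0.987 d; D_c ≈ 5.07 mg/L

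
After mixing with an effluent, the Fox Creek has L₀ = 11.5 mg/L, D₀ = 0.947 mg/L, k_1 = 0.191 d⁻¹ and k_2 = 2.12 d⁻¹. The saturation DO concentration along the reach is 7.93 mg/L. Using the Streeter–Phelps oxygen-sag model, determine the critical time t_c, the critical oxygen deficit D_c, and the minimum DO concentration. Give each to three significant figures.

t_c ≈ 0.324 d; D_c ≈ 0.974 mg/L; min DO ≈ 6.96 mg/L

At the critical point dD/dt = 0, so k_1 L₀ e^(−k_1 t) = k_2 D. Substituting D(t) from the Streeter–Phelps equation and solving for t gives
t_c = ln[(k_2/k_1)(1 − D₀(k_2−k_1)/(k_1 L₀))] / (k_2−k_1).
Here k_2−k_1 = 1.929 d⁻¹ and 1 − D₀(k_2−k_1)/(k_1 L₀) = 1 − 0.947×1.929/(0.191×11.5) = 0.1683, so
t_c = ln(11.10 × 0.1683) / 1.929 = 0.6251 / 1.929 = 0.3240 d.
L(t_c) = L₀ e^(−k_1 t_c) = 11.5 × 0.9400 = 10.81 mg/L, and at the critical point k_2 D_c = k_1 L, so D_c = (0.191/2.12) × 10.81 = 0.9739 mg/L.
Minimum DO = C_s − D_c = 7.93 − 0.9739 = 6.956 mg/L.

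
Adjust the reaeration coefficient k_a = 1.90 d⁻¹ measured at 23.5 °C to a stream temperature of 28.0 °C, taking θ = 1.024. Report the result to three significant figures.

k_a(T₂) = k_a(T₁) · θ^(T₂−T₁) = 1.90 × 1.024^(28.0−23.5)
= 1.90 × 1.024^4.50 = 1.90 × 1.113 = 2.114 d⁻¹.

k_a ≈ 2.11 d⁻¹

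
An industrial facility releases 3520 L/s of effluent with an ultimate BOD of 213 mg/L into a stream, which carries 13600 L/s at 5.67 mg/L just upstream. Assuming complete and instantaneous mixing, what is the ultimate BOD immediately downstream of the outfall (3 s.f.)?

48.3 mg/L

Flow-weighted mixing: C = (Q_r C_r + Q_w C_w)/(Q_r + Q_w)
= (13600×5.67 + 3520×213)/(13600 + 3520) = 826900/17120 = 48.30 mg/L.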